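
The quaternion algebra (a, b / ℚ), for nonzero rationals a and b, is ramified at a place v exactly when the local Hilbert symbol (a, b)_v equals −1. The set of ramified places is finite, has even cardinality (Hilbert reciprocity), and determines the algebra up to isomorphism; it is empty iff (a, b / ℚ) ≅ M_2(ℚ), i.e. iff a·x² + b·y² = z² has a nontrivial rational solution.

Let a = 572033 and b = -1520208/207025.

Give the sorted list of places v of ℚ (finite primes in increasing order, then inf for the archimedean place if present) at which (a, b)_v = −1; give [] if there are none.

(a, b) ≡ (572033, -1173) mod (ℚ^×)²; places V = {2, 3, 5, 7, 11, 13, 17, 19, 23, ∞}.
(a,b)_23: α=1, u≡8; β=1, v≡3 (mod 23); (8|23)=+1, (3|23)=+1; sign (−1)^1·+1^1·+1^1 = -1.
(a,b)_17: α=1, u≡6; β=1, v≡4 (mod 17); (6|17)=-1, (4|17)=+1; sign (−1)^0·-1^1·+1^1 = -1.
(a,b)_5: α=0, u≡3; β=-2, v≡2 (mod 5); (3|5)=-1, (2|5)=-1; sign (−1)^0·-1^-2·-1^0 = +1.
(a,b)_∞: sgn(572033)=+, sgn(-1173)=−, so +1.
(a,b)_19: α=1, u≡11; β=0, v≡1 (mod 19); (11|19)=+1, (1|19)=+1; sign (−1)^0·+1^0·+1^1 = +1.
(a,b)_13: α=0, u≡7; β=-2, v≡4 (mod 13); (7|13)=-1, (4|13)=+1; sign (−1)^0·-1^-2·+1^0 = +1.
(a,b)_11: α=1, u≡6; β=0, v≡5 (mod 11); (6|11)=-1, (5|11)=+1; sign (−1)^0·-1^0·+1^1 = +1.
(a,b)_3: α=0, u≡2; β=5, v≡2 (mod 3); (2|3)=-1, (2|3)=-1; sign (−1)^0·-1^5·-1^0 = -1.
(a,b)_2: α=0, β=4; u≡1, v≡3 (mod 8); ε(u)ε(v)=0·1, αω(v)=0·1, βω(u)=4·0; sum ≡ 0  ⇒  +1.
(a,b)_7: α=1, u≡1; β=-2, v≡6 (mod 7); (1|7)=+1, (6|7)=-1; sign (−1)^0·+1^-2·-1^1 = -1.
(572033, -1173 / ℚ) ramifies at {3, 7, 17, 23}: a division algebra.

[3, 7, 17, 23]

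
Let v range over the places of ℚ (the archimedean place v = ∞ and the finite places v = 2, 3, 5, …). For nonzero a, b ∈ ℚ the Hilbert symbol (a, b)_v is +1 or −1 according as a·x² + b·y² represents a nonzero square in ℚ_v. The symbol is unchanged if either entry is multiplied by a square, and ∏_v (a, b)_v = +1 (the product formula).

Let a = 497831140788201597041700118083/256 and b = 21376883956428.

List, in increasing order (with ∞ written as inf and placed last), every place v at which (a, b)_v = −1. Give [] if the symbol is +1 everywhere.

[2, 13, 23, 43]

Mod squares: a ≡ 43043, b ≡ 1900283. Check v ∈ {∞, 2, 3, 7, 11, 13, 23, 29, 37, 43}.
v=3: a=3^4·(≡2), b=3^2·(≡2) mod 3; (2|3)=-1, (2|3)=-1; (−1)^{4·2·1}·(-1)^2·(-1)^4 = +1.
v=29: a=29^2·(≡13), b=29^1·(≡5) mod 29; (13|29)=+1, (5|29)=+1; (−1)^{2·1·14}·(+1)^1·(+1)^2 = +1.
v=13: a=13^5·(≡4), b=13^2·(≡6) mod 13; (4|13)=+1, (6|13)=-1; (−1)^{5·2·6}·(+1)^2·(-1)^5 = -1.
v=37: a=37^2·(≡34), b=37^1·(≡26) mod 37; (34|37)=+1, (26|37)=+1; (−1)^{2·1·18}·(+1)^1·(+1)^2 = +1.
v=∞: 43043 > 0 and 1900283 > 0  ⇒  (a,b)_∞ = +1.
v=7: a=7^5·(≡6), b=7^1·(≡2) mod 7; (6|7)=-1, (2|7)=+1; (−1)^{5·1·3}·(-1)^1·(+1)^5 = +1.
v=11: a=11^1·(≡7), b=11^1·(≡9) mod 11; (7|11)=-1, (9|11)=+1; (−1)^{1·1·5}·(-1)^1·(+1)^1 = +1.
v=43: a=43^5·(≡18), b=43^2·(≡8) mod 43; (18|43)=-1, (8|43)=-1; (−1)^{5·2·21}·(-1)^2·(-1)^5 = -1.
v=23: a=23^2·(≡15), b=23^1·(≡11) mod 23; (15|23)=-1, (11|23)=-1; (−1)^{2·1·11}·(-1)^1·(-1)^2 = -1.
v=2: v_2(a)=-8, v_2(b)=2; units ≡ 3, 3 (mod 8); ε·ε+αω+βω = 1·1+-8·1+2·1 ≡ 1  ⇒  (a,b)_2 = -1.
Ram(43043, 1900283) = {2, 13, 23, 43}; no ℚ_2-point on the conic.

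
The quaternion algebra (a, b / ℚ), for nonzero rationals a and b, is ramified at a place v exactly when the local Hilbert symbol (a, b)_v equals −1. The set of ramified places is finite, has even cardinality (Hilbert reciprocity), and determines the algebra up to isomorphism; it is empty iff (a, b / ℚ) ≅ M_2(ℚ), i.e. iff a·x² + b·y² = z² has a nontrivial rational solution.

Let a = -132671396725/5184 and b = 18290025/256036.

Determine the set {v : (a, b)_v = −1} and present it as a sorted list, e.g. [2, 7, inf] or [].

(a, b) ≡ (-2210269, 481) mod (ℚ^×)²; places V = {2, 3, 5, 7, 11, 13, 23, 31, 37, 41, 47, ∞}.
(a,b)_5: α=2, u≡4; β=2, v≡1 (mod 5); (4|5)=+1, (1|5)=+1; sign (−1)^0·+1^2·+1^2 = +1.
(a,b)_41: α=1, u≡14; β=0, v≡22 (mod 41); (14|41)=-1, (22|41)=-1; sign (−1)^0·-1^0·-1^1 = -1.
(a,b)_31: α=1, u≡19; β=0, v≡8 (mod 31); (19|31)=+1, (8|31)=+1; sign (−1)^0·+1^0·+1^1 = +1.
(a,b)_3: α=-4, u≡2; β=2, v≡1 (mod 3); (2|3)=-1, (1|3)=+1; sign (−1)^0·-1^2·+1^-4 = +1.
(a,b)_37: α=1, u≡31; β=1, v≡8 (mod 37); (31|37)=-1, (8|37)=-1; sign (−1)^0·-1^1·-1^1 = +1.
(a,b)_7: α=4, u≡2; β=0, v≡3 (mod 7); (2|7)=+1, (3|7)=-1; sign (−1)^0·+1^0·-1^4 = +1.
(a,b)_2: α=-6, β=-2; u≡3, v≡1 (mod 8); ε(u)ε(v)=1·0, αω(v)=-6·0, βω(u)=-2·1; sum ≡ 0  ⇒  +1.
(a,b)_23: α=0, u≡16; β=-2, v≡11 (mod 23); (16|23)=+1, (11|23)=-1; sign (−1)^0·+1^-2·-1^0 = +1.
(a,b)_∞: sgn(-2210269)=−, sgn(481)=+, so +1.
(a,b)_13: α=0, u≡12; β=3, v≡5 (mod 13); (12|13)=+1, (5|13)=-1; sign (−1)^0·+1^3·-1^0 = +1.
(a,b)_11: α=0, u≡4; β=-2, v≡7 (mod 11); (4|11)=+1, (7|11)=-1; sign (−1)^0·+1^-2·-1^0 = +1.
(a,b)_47: α=1, u≡22; β=0, v≡13 (mod 47); (22|47)=-1, (13|47)=-1; sign (−1)^0·-1^0·-1^1 = -1.
Ram(-2210269, 481) = {41, 47}; no ℚ_41-point on the conic.

[41, 47]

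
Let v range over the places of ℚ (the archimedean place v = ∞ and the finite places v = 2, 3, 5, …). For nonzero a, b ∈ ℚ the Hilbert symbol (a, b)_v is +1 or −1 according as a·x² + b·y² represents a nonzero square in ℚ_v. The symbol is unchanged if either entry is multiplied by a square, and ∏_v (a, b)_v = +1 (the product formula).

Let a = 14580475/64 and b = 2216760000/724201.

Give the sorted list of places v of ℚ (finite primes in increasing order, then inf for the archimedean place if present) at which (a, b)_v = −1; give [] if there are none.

Mod squares: a ≡ 3451, b ≡ 1131. Check v ∈ {∞, 2, 3, 5, 7, 13, 17, 23, 29, 37}.
v=2: v_2(a)=-6, v_2(b)=6; units ≡ 3, 3 (mod 8); ε·ε+αω+βω = 1·1+-6·1+6·1 ≡ 1  ⇒  (a,b)_2 = -1.
v=29: a=29^1·(≡10), b=29^1·(≡18) mod 29; (10|29)=-1, (18|29)=-1; (−1)^{1·1·14}·(-1)^1·(-1)^1 = +1.
v=23: a=23^0·(≡6), b=23^-2·(≡3) mod 23; (6|23)=+1, (3|23)=+1; (−1)^{0·-2·11}·(+1)^-2·(+1)^0 = +1.
v=17: a=17^1·(≡15), b=17^0·(≡1) mod 17; (15|17)=+1, (1|17)=+1; (−1)^{1·0·8}·(+1)^0·(+1)^1 = +1.
v=3: a=3^0·(≡1), b=3^1·(≡2) mod 3; (1|3)=+1, (2|3)=-1; (−1)^{0·1·1}·(+1)^1·(-1)^0 = +1.
v=37: a=37^0·(≡30), b=37^-2·(≡25) mod 37; (30|37)=+1, (25|37)=+1; (−1)^{0·-2·18}·(+1)^-2·(+1)^0 = +1.
v=7: a=7^1·(≡5), b=7^2·(≡4) mod 7; (5|7)=-1, (4|7)=+1; (−1)^{1·2·3}·(-1)^2·(+1)^1 = +1.
v=∞: 3451 > 0 and 1131 > 0  ⇒  (a,b)_∞ = +1.
v=13: a=13^2·(≡6), b=13^1·(≡4) mod 13; (6|13)=-1, (4|13)=+1; (−1)^{2·1·6}·(-1)^1·(+1)^2 = -1.
v=5: a=5^2·(≡1), b=5^4·(≡1) mod 5; (1|5)=+1, (1|5)=+1; (−1)^{2·4·2}·(+1)^4·(+1)^2 = +1.
|Ram(3451, 1131)| = 2, even; anisotropic at {2, 13}.

[2, 13]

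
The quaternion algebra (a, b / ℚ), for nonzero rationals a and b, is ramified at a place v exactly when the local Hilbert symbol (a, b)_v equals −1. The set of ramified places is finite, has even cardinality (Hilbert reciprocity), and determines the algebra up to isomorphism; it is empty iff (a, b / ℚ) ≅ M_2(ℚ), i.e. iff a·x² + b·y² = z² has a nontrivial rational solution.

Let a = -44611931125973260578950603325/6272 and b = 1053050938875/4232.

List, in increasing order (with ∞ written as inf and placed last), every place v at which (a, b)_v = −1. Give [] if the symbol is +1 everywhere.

[2, 13, 19, 47]

(a, b) ≡ (-20026, 3598790) mod (ℚ^×)²; places V = {2, 3, 5, 7, 11, 13, 17, 19, 23, 31, 41, 47, ∞}.
(a,b)_13: α=2, u≡2; β=1, v≡6 (mod 13); (2|13)=-1, (6|13)=-1; sign (−1)^0·-1^1·-1^2 = -1.
(a,b)_3: α=4, u≡2; β=4, v≡2 (mod 3); (2|3)=-1, (2|3)=-1; sign (−1)^0·-1^4·-1^4 = +1.
(a,b)_47: α=2, u≡15; β=1, v≡2 (mod 47); (15|47)=-1, (2|47)=+1; sign (−1)^0·-1^1·+1^2 = -1.
(a,b)_41: α=2, u≡32; β=0, v≡13 (mod 41); (32|41)=+1, (13|41)=-1; sign (−1)^0·+1^0·-1^2 = +1.
(a,b)_5: α=2, u≡1; β=3, v≡3 (mod 5); (1|5)=+1, (3|5)=-1; sign (−1)^0·+1^3·-1^2 = +1.
(a,b)_23: α=0, u≡15; β=-2, v≡1 (mod 23); (15|23)=-1, (1|23)=+1; sign (−1)^0·-1^-2·+1^0 = +1.
(a,b)_2: α=-7, β=-3; u≡3, v≡3 (mod 8); ε(u)ε(v)=1·1, αω(v)=-7·1, βω(u)=-3·1; sum ≡ 1  ⇒  -1.
(a,b)_17: α=5, u≡11; β=2, v≡8 (mod 17); (11|17)=-1, (8|17)=+1; sign (−1)^0·-1^2·+1^5 = +1.
(a,b)_∞: sgn(-20026)=−, sgn(3598790)=+, so +1.
(a,b)_31: α=3, u≡5; β=1, v≡27 (mod 31); (5|31)=+1, (27|31)=-1; sign (−1)^1·+1^1·-1^3 = +1.
(a,b)_7: α=-2, u≡2; β=0, v≡3 (mod 7); (2|7)=+1, (3|7)=-1; sign (−1)^0·+1^0·-1^-2 = +1.
(a,b)_19: α=3, u≡15; β=1, v≡12 (mod 19); (15|19)=-1, (12|19)=-1; sign (−1)^1·-1^1·-1^3 = -1.
(a,b)_11: α=2, u≡1; β=0, v≡7 (mod 11); (1|11)=+1, (7|11)=-1; sign (−1)^0·+1^0·-1^2 = +1.
(-20026, 3598790 / ℚ) ramifies at {2, 13, 19, 47}: a division algebra.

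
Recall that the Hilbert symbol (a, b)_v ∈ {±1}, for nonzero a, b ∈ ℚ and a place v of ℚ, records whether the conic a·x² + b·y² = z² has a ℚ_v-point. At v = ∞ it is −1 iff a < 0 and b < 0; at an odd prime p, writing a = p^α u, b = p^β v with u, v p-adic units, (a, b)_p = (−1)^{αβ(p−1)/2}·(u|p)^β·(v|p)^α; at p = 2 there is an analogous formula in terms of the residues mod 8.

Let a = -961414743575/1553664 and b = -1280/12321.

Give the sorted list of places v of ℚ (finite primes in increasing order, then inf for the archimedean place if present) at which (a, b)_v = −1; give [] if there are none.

(a, b) ≡ (-3003, -5) mod (ℚ^×)²; places V = {2, 3, 5, 7, 11, 13, 17, 23, 31, 37, ∞}.
(a,b)_5: α=2, u≡3; β=1, v≡4 (mod 5); (3|5)=-1, (4|5)=+1; sign (−1)^0·-1^1·+1^2 = -1.
(a,b)_23: α=4, u≡20; β=0, v≡12 (mod 23); (20|23)=-1, (12|23)=+1; sign (−1)^0·-1^0·+1^4 = +1.
(a,b)_31: α=2, u≡14; β=0, v≡6 (mod 31); (14|31)=+1, (6|31)=-1; sign (−1)^0·+1^0·-1^2 = +1.
(a,b)_13: α=1, u≡4; β=0, v≡2 (mod 13); (4|13)=+1, (2|13)=-1; sign (−1)^0·+1^0·-1^1 = -1.
(a,b)_2: α=-8, β=8; u≡5, v≡3 (mod 8); ε(u)ε(v)=0·1, αω(v)=-8·1, βω(u)=8·1; sum ≡ 0  ⇒  +1.
(a,b)_7: α=-1, u≡5; β=0, v≡1 (mod 7); (5|7)=-1, (1|7)=+1; sign (−1)^0·-1^0·+1^-1 = +1.
(a,b)_37: α=0, u≡22; β=-2, v≡14 (mod 37); (22|37)=-1, (14|37)=-1; sign (−1)^0·-1^-2·-1^0 = +1.
(a,b)_3: α=-1, u≡1; β=-2, v≡1 (mod 3); (1|3)=+1, (1|3)=+1; sign (−1)^0·+1^-2·+1^-1 = +1.
(a,b)_∞: sgn(-3003)=−, sgn(-5)=−, so -1.
(a,b)_17: α=-2, u≡6; β=0, v≡14 (mod 17); (6|17)=-1, (14|17)=-1; sign (−1)^0·-1^0·-1^-2 = +1.
(a,b)_11: α=1, u≡10; β=0, v≡7 (mod 11); (10|11)=-1, (7|11)=-1; sign (−1)^0·-1^0·-1^1 = -1.
|Ram(-3003, -5)| = 4, even; anisotropic at {5, 11, 13, ∞}.

[5, 11, 13, inf]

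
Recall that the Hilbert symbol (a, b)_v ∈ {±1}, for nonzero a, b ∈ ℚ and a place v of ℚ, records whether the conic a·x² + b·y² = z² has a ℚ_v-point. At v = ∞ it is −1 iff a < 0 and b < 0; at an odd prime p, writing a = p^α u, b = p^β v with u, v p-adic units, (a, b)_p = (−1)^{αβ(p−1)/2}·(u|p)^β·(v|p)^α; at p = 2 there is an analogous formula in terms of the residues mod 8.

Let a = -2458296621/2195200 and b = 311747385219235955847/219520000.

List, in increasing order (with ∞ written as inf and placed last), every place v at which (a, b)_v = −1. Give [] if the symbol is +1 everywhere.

(a, b) ≡ (-203, 2236129) mod (ℚ^×)²; places V = {2, 3, 5, 7, 11, 13, 17, 19, 23, 29, 31, 43, ∞}.
(a,b)_5: α=-2, u≡3; β=-4, v≡1 (mod 5); (3|5)=-1, (1|5)=+1; sign (−1)^0·-1^-4·+1^-2 = +1.
(a,b)_13: α=0, u≡11; β=2, v≡9 (mod 13); (11|13)=-1, (9|13)=+1; sign (−1)^0·-1^2·+1^0 = +1.
(a,b)_31: α=2, u≡1; β=2, v≡12 (mod 31); (1|31)=+1, (12|31)=-1; sign (−1)^0·+1^2·-1^2 = +1.
(a,b)_17: α=0, u≡1; β=1, v≡8 (mod 17); (1|17)=+1, (8|17)=+1; sign (−1)^0·+1^1·+1^0 = +1.
(a,b)_∞: sgn(-203)=−, sgn(2236129)=+, so +1.
(a,b)_11: α=2, u≡10; β=2, v≡3 (mod 11); (10|11)=-1, (3|11)=+1; sign (−1)^0·-1^2·+1^2 = +1.
(a,b)_23: α=0, u≡13; β=1, v≡2 (mod 23); (13|23)=+1, (2|23)=+1; sign (−1)^0·+1^1·+1^0 = +1.
(a,b)_29: α=1, u≡24; β=2, v≡18 (mod 29); (24|29)=+1, (18|29)=-1; sign (−1)^0·+1^2·-1^1 = -1.
(a,b)_19: α=0, u≡17; β=1, v≡4 (mod 19); (17|19)=+1, (4|19)=+1; sign (−1)^0·+1^1·+1^0 = +1.
(a,b)_2: α=-8, β=-10; u≡5, v≡1 (mod 8); ε(u)ε(v)=0·0, αω(v)=-8·0, βω(u)=-10·1; sum ≡ 0  ⇒  +1.
(a,b)_3: α=6, u≡1; β=10, v≡1 (mod 3); (1|3)=+1, (1|3)=+1; sign (−1)^0·+1^10·+1^6 = +1.
(a,b)_43: α=0, u≡7; β=1, v≡25 (mod 43); (7|43)=-1, (25|43)=+1; sign (−1)^0·-1^1·+1^0 = -1.
(a,b)_7: α=-3, u≡5; β=-3, v≡1 (mod 7); (5|7)=-1, (1|7)=+1; sign (−1)^1·-1^-3·+1^-3 = +1.
(-203, 2236129 / ℚ) ramifies at {29, 43}: a division algebra.

[29, 43]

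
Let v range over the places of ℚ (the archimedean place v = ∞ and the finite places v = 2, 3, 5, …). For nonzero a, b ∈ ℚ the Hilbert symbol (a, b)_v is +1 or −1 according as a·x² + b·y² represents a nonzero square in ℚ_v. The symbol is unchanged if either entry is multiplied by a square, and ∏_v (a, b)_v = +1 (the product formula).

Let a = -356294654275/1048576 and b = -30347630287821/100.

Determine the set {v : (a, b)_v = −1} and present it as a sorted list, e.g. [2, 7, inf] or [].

(a, b) ≡ (-20539, -360349) mod (ℚ^×)²; places V = {2, 3, 5, 7, 11, 17, 19, 23, 41, 47, ∞}.
(a,b)_19: α=1, u≡8; β=2, v≡7 (mod 19); (8|19)=-1, (7|19)=+1; sign (−1)^0·-1^2·+1^1 = +1.
(a,b)_23: α=1, u≡18; β=2, v≡5 (mod 23); (18|23)=+1, (5|23)=-1; sign (−1)^0·+1^2·-1^1 = -1.
(a,b)_7: α=4, u≡5; β=2, v≡1 (mod 7); (5|7)=-1, (1|7)=+1; sign (−1)^0·-1^2·+1^4 = +1.
(a,b)_47: α=1, u≡43; β=1, v≡44 (mod 47); (43|47)=-1, (44|47)=-1; sign (−1)^1·-1^1·-1^1 = -1.
(a,b)_3: α=0, u≡2; β=2, v≡2 (mod 3); (2|3)=-1, (2|3)=-1; sign (−1)^0·-1^2·-1^0 = +1.
(a,b)_17: α=2, u≡11; β=1, v≡8 (mod 17); (11|17)=-1, (8|17)=+1; sign (−1)^0·-1^1·+1^2 = -1.
(a,b)_11: α=0, u≡1; β=1, v≡2 (mod 11); (1|11)=+1, (2|11)=-1; sign (−1)^0·+1^1·-1^0 = +1.
(a,b)_5: α=2, u≡4; β=-2, v≡1 (mod 5); (4|5)=+1, (1|5)=+1; sign (−1)^0·+1^-2·+1^2 = +1.
(a,b)_41: α=0, u≡4; β=1, v≡7 (mod 41); (4|41)=+1, (7|41)=-1; sign (−1)^0·+1^1·-1^0 = +1.
(a,b)_2: α=-20, β=-2; u≡5, v≡3 (mod 8); ε(u)ε(v)=0·1, αω(v)=-20·1, βω(u)=-2·1; sum ≡ 0  ⇒  +1.
(a,b)_∞: sgn(-20539)=−, sgn(-360349)=−, so -1.
Ram(-20539, -360349) = {17, 23, 47, ∞}; no ℚ_17-point on the conic.

[17, 23, 47, inf]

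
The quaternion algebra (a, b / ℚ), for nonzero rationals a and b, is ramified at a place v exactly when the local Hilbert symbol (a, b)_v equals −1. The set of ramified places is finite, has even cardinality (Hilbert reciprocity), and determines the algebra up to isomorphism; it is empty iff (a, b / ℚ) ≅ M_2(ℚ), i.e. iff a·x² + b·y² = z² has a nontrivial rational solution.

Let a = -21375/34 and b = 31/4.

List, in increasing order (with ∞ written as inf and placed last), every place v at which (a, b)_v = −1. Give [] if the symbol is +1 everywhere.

[17, 19]

(a, b) ≡ (-3230, 31) mod (ℚ^×)²; places V = {2, 3, 5, 17, 19, 31, ∞}.
(a,b)_∞: sgn(-3230)=−, sgn(31)=+, so +1.
(a,b)_3: α=2, u≡1; β=0, v≡1 (mod 3); (1|3)=+1, (1|3)=+1; sign (−1)^0·+1^0·+1^2 = +1.
(a,b)_17: α=-1, u≡14; β=0, v≡12 (mod 17); (14|17)=-1, (12|17)=-1; sign (−1)^0·-1^0·-1^-1 = -1.
(a,b)_31: α=0, u≡5; β=1, v≡8 (mod 31); (5|31)=+1, (8|31)=+1; sign (−1)^0·+1^1·+1^0 = +1.
(a,b)_5: α=3, u≡1; β=0, v≡4 (mod 5); (1|5)=+1, (4|5)=+1; sign (−1)^0·+1^0·+1^3 = +1.
(a,b)_19: α=1, u≡1; β=0, v≡3 (mod 19); (1|19)=+1, (3|19)=-1; sign (−1)^0·+1^0·-1^1 = -1.
(a,b)_2: α=-1, β=-2; u≡1, v≡7 (mod 8); ε(u)ε(v)=0·1, αω(v)=-1·0, βω(u)=-2·0; sum ≡ 0  ⇒  +1.
|Ram(-3230, 31)| = 2, even; anisotropic at {17, 19}.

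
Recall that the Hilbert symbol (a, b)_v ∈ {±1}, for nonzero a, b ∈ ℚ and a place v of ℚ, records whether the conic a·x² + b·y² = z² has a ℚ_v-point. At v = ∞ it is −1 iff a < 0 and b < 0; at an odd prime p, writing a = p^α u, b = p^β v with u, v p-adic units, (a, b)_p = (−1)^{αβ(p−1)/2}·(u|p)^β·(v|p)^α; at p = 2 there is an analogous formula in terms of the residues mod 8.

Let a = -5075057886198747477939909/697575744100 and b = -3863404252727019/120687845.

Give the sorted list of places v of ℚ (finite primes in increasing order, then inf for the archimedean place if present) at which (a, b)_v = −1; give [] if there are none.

[3, inf]

Mod squares: a ≡ -741, b ≡ -1495. Check v ∈ {∞, 2, 3, 5, 7, 11, 13, 17, 19, 23}.
v=17: a=17^-8·(≡10), b=17^-6·(≡8) mod 17; (10|17)=-1, (8|17)=+1; (−1)^{-8·-6·8}·(-1)^-6·(+1)^-8 = +1.
v=∞: -741 < 0 and -1495 < 0  ⇒  (a,b)_∞ = -1.
v=23: a=23^2·(≡6), b=23^1·(≡9) mod 23; (6|23)=+1, (9|23)=+1; (−1)^{2·1·11}·(+1)^1·(+1)^2 = +1.
v=19: a=19^3·(≡18), b=19^2·(≡16) mod 19; (18|19)=-1, (16|19)=+1; (−1)^{3·2·9}·(-1)^2·(+1)^3 = +1.
v=2: v_2(a)=-2, v_2(b)=0; units ≡ 3, 1 (mod 8); ε·ε+αω+βω = 1·0+-2·0+0·1 ≡ 0  ⇒  (a,b)_2 = +1.
v=13: a=13^5·(≡11), b=13^3·(≡8) mod 13; (11|13)=-1, (8|13)=-1; (−1)^{5·3·6}·(-1)^3·(-1)^5 = +1.
v=5: a=5^-2·(≡4), b=5^-1·(≡4) mod 5; (4|5)=+1, (4|5)=+1; (−1)^{-2·-1·2}·(+1)^-1·(+1)^-2 = +1.
v=11: a=11^4·(≡10), b=11^2·(≡4) mod 11; (10|11)=-1, (4|11)=+1; (−1)^{4·2·5}·(-1)^2·(+1)^4 = +1.
v=7: a=7^6·(≡2), b=7^4·(≡6) mod 7; (2|7)=+1, (6|7)=-1; (−1)^{6·4·3}·(+1)^4·(-1)^6 = +1.
v=3: a=3^7·(≡2), b=3^6·(≡2) mod 3; (2|3)=-1, (2|3)=-1; (−1)^{7·6·1}·(-1)^6·(-1)^7 = -1.
Ram(-741, -1495) = {3, ∞}; no ℚ_3-point on the conic.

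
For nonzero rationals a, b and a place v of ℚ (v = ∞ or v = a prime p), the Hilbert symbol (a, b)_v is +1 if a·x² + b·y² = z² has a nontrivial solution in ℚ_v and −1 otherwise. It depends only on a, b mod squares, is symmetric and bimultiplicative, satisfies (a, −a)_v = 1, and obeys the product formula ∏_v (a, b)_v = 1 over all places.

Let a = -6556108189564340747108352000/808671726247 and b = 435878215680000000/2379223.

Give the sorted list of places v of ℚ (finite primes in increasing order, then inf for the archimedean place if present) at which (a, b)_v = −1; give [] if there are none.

Mod squares: a ≡ -665, b ≡ 1785. Check v ∈ {∞, 2, 3, 5, 7, 11, 17, 19, 53}.
v=53: a=53^-4·(≡36), b=53^-2·(≡49) mod 53; (36|53)=+1, (49|53)=+1; (−1)^{-4·-2·26}·(+1)^-2·(+1)^-4 = +1.
v=5: a=5^3·(≡2), b=5^7·(≡3) mod 5; (2|5)=-1, (3|5)=-1; (−1)^{3·7·2}·(-1)^7·(-1)^3 = +1.
v=19: a=19^5·(≡10), b=19^2·(≡12) mod 19; (10|19)=-1, (12|19)=-1; (−1)^{5·2·9}·(-1)^2·(-1)^5 = -1.
v=11: a=11^-4·(≡6), b=11^-2·(≡1) mod 11; (6|11)=-1, (1|11)=+1; (−1)^{-4·-2·5}·(-1)^-2·(+1)^-4 = +1.
v=17: a=17^4·(≡16), b=17^3·(≡10) mod 17; (16|17)=+1, (10|17)=-1; (−1)^{4·3·8}·(+1)^3·(-1)^4 = +1.
v=2: v_2(a)=32, v_2(b)=20; units ≡ 7, 1 (mod 8); ε·ε+αω+βω = 1·0+32·0+20·0 ≡ 0  ⇒  (a,b)_2 = +1.
v=7: a=7^-1·(≡5), b=7^-1·(≡3) mod 7; (5|7)=-1, (3|7)=-1; (−1)^{-1·-1·3}·(-1)^-1·(-1)^-1 = -1.
v=3: a=3^10·(≡1), b=3^1·(≡1) mod 3; (1|3)=+1, (1|3)=+1; (−1)^{10·1·1}·(+1)^1·(+1)^10 = +1.
v=∞: -665 < 0 and 1785 > 0  ⇒  (a,b)_∞ = +1.
|Ram(-665, 1785)| = 2, even; anisotropic at {7, 19}.

[7, 19]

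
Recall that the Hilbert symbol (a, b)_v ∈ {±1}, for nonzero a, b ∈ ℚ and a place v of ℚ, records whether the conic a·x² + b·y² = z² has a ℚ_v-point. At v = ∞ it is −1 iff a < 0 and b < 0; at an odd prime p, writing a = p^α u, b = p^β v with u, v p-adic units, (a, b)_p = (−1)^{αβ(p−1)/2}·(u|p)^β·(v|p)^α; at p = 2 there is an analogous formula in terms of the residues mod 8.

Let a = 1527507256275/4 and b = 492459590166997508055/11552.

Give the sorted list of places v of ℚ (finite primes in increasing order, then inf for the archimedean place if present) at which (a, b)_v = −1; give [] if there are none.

[11, 13]

(a, b) ≡ (11, 910) mod (ℚ^×)²; places V = {2, 3, 5, 7, 11, 13, 19, 47, ∞}.
(a,b)_5: α=2, u≡4; β=1, v≡3 (mod 5); (4|5)=+1, (3|5)=-1; sign (−1)^0·+1^1·-1^2 = +1.
(a,b)_2: α=-2, β=-5; u≡3, v≡7 (mod 8); ε(u)ε(v)=1·1, αω(v)=-2·0, βω(u)=-5·1; sum ≡ 0  ⇒  +1.
(a,b)_3: α=4, u≡2; β=10, v≡1 (mod 3); (2|3)=-1, (1|3)=+1; sign (−1)^0·-1^10·+1^4 = +1.
(a,b)_11: α=1, u≡1; β=2, v≡6 (mod 11); (1|11)=+1, (6|11)=-1; sign (−1)^0·+1^2·-1^1 = -1.
(a,b)_13: α=4, u≡7; β=5, v≡2 (mod 13); (7|13)=-1, (2|13)=-1; sign (−1)^0·-1^5·-1^4 = -1.
(a,b)_7: α=4, u≡2; β=5, v≡4 (mod 7); (2|7)=+1, (4|7)=+1; sign (−1)^0·+1^5·+1^4 = +1.
(a,b)_19: α=0, u≡11; β=-2, v≡4 (mod 19); (11|19)=+1, (4|19)=+1; sign (−1)^0·+1^-2·+1^0 = +1.
(a,b)_∞: sgn(11)=+, sgn(910)=+, so +1.
(a,b)_47: α=0, u≡45; β=2, v≡3 (mod 47); (45|47)=-1, (3|47)=+1; sign (−1)^0·-1^2·+1^0 = +1.
Ram(11, 910) = {11, 13}; no ℚ_11-point on the conic.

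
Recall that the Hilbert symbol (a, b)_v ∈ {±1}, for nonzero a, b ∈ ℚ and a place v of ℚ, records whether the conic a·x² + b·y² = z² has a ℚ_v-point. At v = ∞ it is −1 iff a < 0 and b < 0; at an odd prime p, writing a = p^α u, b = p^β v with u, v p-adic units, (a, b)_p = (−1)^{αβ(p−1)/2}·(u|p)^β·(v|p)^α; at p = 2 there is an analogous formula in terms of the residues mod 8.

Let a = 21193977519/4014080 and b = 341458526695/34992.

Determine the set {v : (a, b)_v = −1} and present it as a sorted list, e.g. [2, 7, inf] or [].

Mod squares: a ≡ 1595, b ≡ 165. Check v ∈ {∞, 2, 3, 5, 7, 11, 13, 19, 29}.
v=11: a=11^3·(≡6), b=11^3·(≡9) mod 11; (6|11)=-1, (9|11)=+1; (−1)^{3·3·5}·(-1)^3·(+1)^3 = +1.
v=∞: 1595 > 0 and 165 > 0  ⇒  (a,b)_∞ = +1.
v=3: a=3^2·(≡2), b=3^-7·(≡1) mod 3; (2|3)=-1, (1|3)=+1; (−1)^{2·-7·1}·(-1)^-7·(+1)^2 = -1.
v=19: a=19^2·(≡15), b=19^2·(≡2) mod 19; (15|19)=-1, (2|19)=-1; (−1)^{2·2·9}·(-1)^2·(-1)^2 = +1.
v=2: v_2(a)=-14, v_2(b)=-4; units ≡ 3, 5 (mod 8); ε·ε+αω+βω = 1·0+-14·1+-4·1 ≡ 0  ⇒  (a,b)_2 = +1.
v=29: a=29^1·(≡10), b=29^2·(≡1) mod 29; (10|29)=-1, (1|29)=+1; (−1)^{1·2·14}·(-1)^2·(+1)^1 = +1.
v=13: a=13^2·(≡10), b=13^2·(≡3) mod 13; (10|13)=+1, (3|13)=+1; (−1)^{2·2·6}·(+1)^2·(+1)^2 = +1.
v=5: a=5^-1·(≡4), b=5^1·(≡2) mod 5; (4|5)=+1, (2|5)=-1; (−1)^{-1·1·2}·(+1)^1·(-1)^-1 = -1.
v=7: a=7^-2·(≡6), b=7^0·(≡1) mod 7; (6|7)=-1, (1|7)=+1; (−1)^{-2·0·3}·(-1)^0·(+1)^-2 = +1.
(1595, 165 / ℚ) ramifies at {3, 5}: a division algebra.

[3, 5]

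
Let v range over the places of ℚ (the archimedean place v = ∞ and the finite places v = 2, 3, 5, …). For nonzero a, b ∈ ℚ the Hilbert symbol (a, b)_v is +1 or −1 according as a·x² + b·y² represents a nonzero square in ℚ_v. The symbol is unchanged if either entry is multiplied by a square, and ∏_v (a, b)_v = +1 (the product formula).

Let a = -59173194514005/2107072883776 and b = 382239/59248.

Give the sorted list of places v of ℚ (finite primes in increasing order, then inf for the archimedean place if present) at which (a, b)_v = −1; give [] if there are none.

[5, 13]

(a, b) ≡ (-5, 273) mod (ℚ^×)²; places V = {2, 3, 5, 7, 11, 13, 23, ∞}.
(a,b)_5: α=1, u≡4; β=0, v≡3 (mod 5); (4|5)=+1, (3|5)=-1; sign (−1)^0·+1^0·-1^1 = -1.
(a,b)_3: α=14, u≡1; β=5, v≡1 (mod 3); (1|3)=+1, (1|3)=+1; sign (−1)^0·+1^5·+1^14 = +1.
(a,b)_13: α=2, u≡7; β=1, v≡7 (mod 13); (7|13)=-1, (7|13)=-1; sign (−1)^0·-1^1·-1^2 = -1.
(a,b)_2: α=-6, β=-4; u≡3, v≡1 (mod 8); ε(u)ε(v)=1·0, αω(v)=-6·0, βω(u)=-4·1; sum ≡ 0  ⇒  +1.
(a,b)_11: α=4, u≡10; β=2, v≡1 (mod 11); (10|11)=-1, (1|11)=+1; sign (−1)^0·-1^2·+1^4 = +1.
(a,b)_23: α=-4, u≡12; β=-2, v≡7 (mod 23); (12|23)=+1, (7|23)=-1; sign (−1)^0·+1^-2·-1^-4 = +1.
(a,b)_∞: sgn(-5)=−, sgn(273)=+, so +1.
(a,b)_7: α=-6, u≡1; β=-1, v≡4 (mod 7); (1|7)=+1, (4|7)=+1; sign (−1)^0·+1^-1·+1^-6 = +1.
(-5, 273 / ℚ) ramifies at {5, 13}: a division algebra.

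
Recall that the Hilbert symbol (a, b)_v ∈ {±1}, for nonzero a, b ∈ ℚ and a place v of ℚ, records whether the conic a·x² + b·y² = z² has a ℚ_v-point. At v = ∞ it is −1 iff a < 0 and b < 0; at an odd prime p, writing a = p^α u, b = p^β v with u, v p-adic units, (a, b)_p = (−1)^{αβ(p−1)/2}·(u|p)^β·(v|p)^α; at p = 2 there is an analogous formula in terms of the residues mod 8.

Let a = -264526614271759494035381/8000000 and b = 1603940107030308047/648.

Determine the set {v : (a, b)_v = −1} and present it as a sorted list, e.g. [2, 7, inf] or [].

(a, b) ≡ (-537259162, 394174) mod (ℚ^×)²; places V = {2, 3, 5, 7, 11, 13, 19, 23, 29, 41, 47, ∞}.
(a,b)_23: α=3, u≡17; β=3, v≡2 (mod 23); (17|23)=-1, (2|23)=+1; sign (−1)^1·-1^3·+1^3 = +1.
(a,b)_47: α=3, u≡14; β=2, v≡18 (mod 47); (14|47)=+1, (18|47)=+1; sign (−1)^0·+1^2·+1^3 = +1.
(a,b)_5: α=-6, u≡2; β=0, v≡4 (mod 5); (2|5)=-1, (4|5)=+1; sign (−1)^0·-1^0·+1^-6 = +1.
(a,b)_2: α=-9, β=-3; u≡3, v≡7 (mod 8); ε(u)ε(v)=1·1, αω(v)=-9·0, βω(u)=-3·1; sum ≡ 0  ⇒  +1.
(a,b)_29: α=3, u≡3; β=2, v≡23 (mod 29); (3|29)=-1, (23|29)=+1; sign (−1)^0·-1^2·+1^3 = +1.
(a,b)_∞: sgn(-537259162)=−, sgn(394174)=+, so +1.
(a,b)_41: α=1, u≡16; β=1, v≡33 (mod 41); (16|41)=+1, (33|41)=+1; sign (−1)^0·+1^1·+1^1 = +1.
(a,b)_13: α=2, u≡11; β=2, v≡1 (mod 13); (11|13)=-1, (1|13)=+1; sign (−1)^0·-1^2·+1^2 = +1.
(a,b)_19: α=1, u≡4; β=1, v≡11 (mod 19); (4|19)=+1, (11|19)=+1; sign (−1)^1·+1^1·+1^1 = -1.
(a,b)_7: α=2, u≡2; β=2, v≡1 (mod 7); (2|7)=+1, (1|7)=+1; sign (−1)^0·+1^2·+1^2 = +1.
(a,b)_3: α=0, u≡2; β=-4, v≡1 (mod 3); (2|3)=-1, (1|3)=+1; sign (−1)^0·-1^-4·+1^0 = +1.
(a,b)_11: α=3, u≡6; β=1, v≡7 (mod 11); (6|11)=-1, (7|11)=-1; sign (−1)^1·-1^1·-1^3 = -1.
|Ram(-537259162, 394174)| = 2, even; anisotropic at {11, 19}.

[11, 19]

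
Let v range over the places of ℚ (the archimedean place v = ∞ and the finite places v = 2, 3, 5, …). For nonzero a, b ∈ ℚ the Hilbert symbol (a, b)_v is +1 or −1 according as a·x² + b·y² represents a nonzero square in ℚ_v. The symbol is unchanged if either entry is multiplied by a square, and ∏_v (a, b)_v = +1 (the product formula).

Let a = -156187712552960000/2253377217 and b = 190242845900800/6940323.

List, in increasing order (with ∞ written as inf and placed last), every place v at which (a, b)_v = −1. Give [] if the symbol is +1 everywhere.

[2, 3, 7, 11]

(a, b) ≡ (-93093, 651) mod (ℚ^×)²; places V = {2, 3, 5, 7, 11, 13, 17, 19, 31, ∞}.
(a,b)_11: α=3, u≡6; β=2, v≡2 (mod 11); (6|11)=-1, (2|11)=-1; sign (−1)^0·-1^2·-1^3 = -1.
(a,b)_13: α=-5, u≡8; β=-4, v≡12 (mod 13); (8|13)=-1, (12|13)=+1; sign (−1)^0·-1^-4·+1^-5 = +1.
(a,b)_3: α=-1, u≡1; β=-5, v≡1 (mod 3); (1|3)=+1, (1|3)=+1; sign (−1)^1·+1^-5·+1^-1 = -1.
(a,b)_17: α=-2, u≡15; β=0, v≡12 (mod 17); (15|17)=+1, (12|17)=-1; sign (−1)^0·+1^0·-1^-2 = +1.
(a,b)_2: α=24, β=14; u≡3, v≡3 (mod 8); ε(u)ε(v)=1·1, αω(v)=24·1, βω(u)=14·1; sum ≡ 1  ⇒  -1.
(a,b)_31: α=1, u≡5; β=1, v≡30 (mod 31); (5|31)=+1, (30|31)=-1; sign (−1)^1·+1^1·-1^1 = +1.
(a,b)_19: α=2, u≡11; β=2, v≡1 (mod 19); (11|19)=+1, (1|19)=+1; sign (−1)^0·+1^2·+1^2 = +1.
(a,b)_7: α=-1, u≡4; β=3, v≡4 (mod 7); (4|7)=+1, (4|7)=+1; sign (−1)^1·+1^3·+1^-1 = -1.
(a,b)_∞: sgn(-93093)=−, sgn(651)=+, so +1.
(a,b)_5: α=4, u≡2; β=2, v≡4 (mod 5); (2|5)=-1, (4|5)=+1; sign (−1)^0·-1^2·+1^4 = +1.
(-93093, 651 / ℚ) ramifies at {2, 3, 7, 11}: a division algebra.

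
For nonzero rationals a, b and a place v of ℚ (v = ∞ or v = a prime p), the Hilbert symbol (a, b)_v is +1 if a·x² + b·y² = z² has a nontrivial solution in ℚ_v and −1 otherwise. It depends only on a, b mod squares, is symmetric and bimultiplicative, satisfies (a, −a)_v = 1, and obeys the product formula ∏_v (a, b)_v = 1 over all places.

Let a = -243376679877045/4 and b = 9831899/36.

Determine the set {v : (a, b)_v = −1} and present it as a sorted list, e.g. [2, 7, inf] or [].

(a, b) ≡ (-6045, 200651) mod (ℚ^×)²; places V = {2, 3, 5, 7, 11, 13, 17, 29, 31, 37, ∞}.
(a,b)_37: α=2, u≡29; β=1, v≡7 (mod 37); (29|37)=-1, (7|37)=+1; sign (−1)^0·-1^1·+1^2 = -1.
(a,b)_7: α=0, u≡5; β=2, v≡3 (mod 7); (5|7)=-1, (3|7)=-1; sign (−1)^0·-1^2·-1^0 = +1.
(a,b)_2: α=-2, β=-2; u≡3, v≡3 (mod 8); ε(u)ε(v)=1·1, αω(v)=-2·1, βω(u)=-2·1; sum ≡ 1  ⇒  -1.
(a,b)_5: α=1, u≡4; β=0, v≡4 (mod 5); (4|5)=+1, (4|5)=+1; sign (−1)^0·+1^0·+1^1 = +1.
(a,b)_31: α=1, u≡17; β=0, v≡25 (mod 31); (17|31)=-1, (25|31)=+1; sign (−1)^0·-1^0·+1^1 = +1.
(a,b)_13: α=1, u≡12; β=0, v≡9 (mod 13); (12|13)=+1, (9|13)=+1; sign (−1)^0·+1^0·+1^1 = +1.
(a,b)_11: α=2, u≡3; β=1, v≡5 (mod 11); (3|11)=+1, (5|11)=+1; sign (−1)^0·+1^1·+1^2 = +1.
(a,b)_17: α=2, u≡14; β=1, v≡12 (mod 17); (14|17)=-1, (12|17)=-1; sign (−1)^0·-1^1·-1^2 = -1.
(a,b)_3: α=1, u≡1; β=-2, v≡2 (mod 3); (1|3)=+1, (2|3)=-1; sign (−1)^0·+1^-2·-1^1 = -1.
(a,b)_∞: sgn(-6045)=−, sgn(200651)=+, so +1.
(a,b)_29: α=2, u≡25; β=1, v≡3 (mod 29); (25|29)=+1, (3|29)=-1; sign (−1)^0·+1^1·-1^2 = +1.
Ram(-6045, 200651) = {2, 3, 17, 37}; no ℚ_2-point on the conic.

[2, 3, 17, 37]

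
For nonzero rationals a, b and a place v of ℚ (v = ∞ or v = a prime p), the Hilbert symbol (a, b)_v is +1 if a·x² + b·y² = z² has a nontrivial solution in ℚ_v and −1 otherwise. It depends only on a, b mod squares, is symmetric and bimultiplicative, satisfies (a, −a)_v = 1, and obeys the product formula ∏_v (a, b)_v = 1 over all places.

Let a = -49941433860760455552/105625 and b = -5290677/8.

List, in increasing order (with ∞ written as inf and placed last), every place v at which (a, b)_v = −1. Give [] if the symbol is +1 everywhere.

(a, b) ≡ (-18662, -2666) mod (ℚ^×)²; places V = {2, 3, 5, 7, 11, 13, 31, 43, ∞}.
(a,b)_5: α=-4, u≡2; β=0, v≡1 (mod 5); (2|5)=-1, (1|5)=+1; sign (−1)^0·-1^0·+1^-4 = +1.
(a,b)_3: α=4, u≡1; β=4, v≡1 (mod 3); (1|3)=+1, (1|3)=+1; sign (−1)^0·+1^4·+1^4 = +1.
(a,b)_11: α=2, u≡5; β=0, v≡6 (mod 11); (5|11)=+1, (6|11)=-1; sign (−1)^0·+1^0·-1^2 = +1.
(a,b)_∞: sgn(-18662)=−, sgn(-2666)=−, so -1.
(a,b)_7: α=5, u≡1; β=2, v≡2 (mod 7); (1|7)=+1, (2|7)=+1; sign (−1)^0·+1^2·+1^5 = +1.
(a,b)_13: α=-2, u≡7; β=0, v≡3 (mod 13); (7|13)=-1, (3|13)=+1; sign (−1)^0·-1^0·+1^-2 = +1.
(a,b)_2: α=7, β=-3; u≡5, v≡3 (mod 8); ε(u)ε(v)=0·1, αω(v)=7·1, βω(u)=-3·1; sum ≡ 0  ⇒  +1.
(a,b)_31: α=3, u≡7; β=1, v≡14 (mod 31); (7|31)=+1, (14|31)=+1; sign (−1)^1·+1^1·+1^3 = -1.
(a,b)_43: α=3, u≡32; β=1, v≡41 (mod 43); (32|43)=-1, (41|43)=+1; sign (−1)^1·-1^1·+1^3 = +1.
(-18662, -2666 / ℚ) ramifies at {31, ∞}: a division algebra.

[31, inf]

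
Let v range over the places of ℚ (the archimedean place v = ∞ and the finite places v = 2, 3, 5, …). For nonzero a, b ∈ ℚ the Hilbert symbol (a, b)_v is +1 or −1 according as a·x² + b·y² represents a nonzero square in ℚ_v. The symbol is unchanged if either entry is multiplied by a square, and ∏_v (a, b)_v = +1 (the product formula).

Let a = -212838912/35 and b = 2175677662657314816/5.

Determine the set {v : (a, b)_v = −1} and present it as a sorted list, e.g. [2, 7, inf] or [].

[2, 7, 11, 19]

Mod squares: a ≡ -3233230, b ≡ 8645. Check v ∈ {∞, 2, 3, 5, 7, 11, 13, 17, 19}.
v=19: a=19^1·(≡3), b=19^3·(≡2) mod 19; (3|19)=-1, (2|19)=-1; (−1)^{1·3·9}·(-1)^3·(-1)^1 = -1.
v=5: a=5^-1·(≡4), b=5^-1·(≡1) mod 5; (4|5)=+1, (1|5)=+1; (−1)^{-1·-1·2}·(+1)^-1·(+1)^-1 = +1.
v=17: a=17^1·(≡3), b=17^2·(≡4) mod 17; (3|17)=-1, (4|17)=+1; (−1)^{1·2·8}·(-1)^2·(+1)^1 = +1.
v=11: a=11^1·(≡4), b=11^2·(≡10) mod 11; (4|11)=+1, (10|11)=-1; (−1)^{1·2·5}·(+1)^2·(-1)^1 = -1.
v=13: a=13^1·(≡6), b=13^3·(≡7) mod 13; (6|13)=-1, (7|13)=-1; (−1)^{1·3·6}·(-1)^3·(-1)^1 = +1.
v=7: a=7^-1·(≡3), b=7^1·(≡6) mod 7; (3|7)=-1, (6|7)=-1; (−1)^{-1·1·3}·(-1)^1·(-1)^-1 = -1.
v=2: v_2(a)=9, v_2(b)=16; units ≡ 1, 5 (mod 8); ε·ε+αω+βω = 0·0+9·1+16·0 ≡ 1  ⇒  (a,b)_2 = -1.
v=3: a=3^2·(≡2), b=3^2·(≡2) mod 3; (2|3)=-1, (2|3)=-1; (−1)^{2·2·1}·(-1)^2·(-1)^2 = +1.
v=∞: -3233230 < 0 and 8645 > 0  ⇒  (a,b)_∞ = +1.
|Ram(-3233230, 8645)| = 4, even; anisotropic at {2, 7, 11, 19}.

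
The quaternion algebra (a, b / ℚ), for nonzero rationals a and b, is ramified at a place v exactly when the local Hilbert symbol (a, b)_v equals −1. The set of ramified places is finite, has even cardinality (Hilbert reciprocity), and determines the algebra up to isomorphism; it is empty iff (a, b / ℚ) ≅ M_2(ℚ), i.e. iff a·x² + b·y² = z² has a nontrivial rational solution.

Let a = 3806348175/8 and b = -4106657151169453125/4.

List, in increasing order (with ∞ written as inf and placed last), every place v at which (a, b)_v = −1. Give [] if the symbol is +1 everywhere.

[31, 37]

(a, b) ≡ (690494, -5) mod (ℚ^×)²; places V = {2, 3, 5, 7, 31, 37, 43, ∞}.
(a,b)_3: α=2, u≡2; β=2, v≡1 (mod 3); (2|3)=-1, (1|3)=+1; sign (−1)^0·-1^2·+1^2 = +1.
(a,b)_37: α=1, u≡13; β=2, v≡14 (mod 37); (13|37)=-1, (14|37)=-1; sign (−1)^0·-1^2·-1^1 = -1.
(a,b)_43: α=1, u≡39; β=2, v≡11 (mod 43); (39|43)=-1, (11|43)=+1; sign (−1)^0·-1^2·+1^1 = +1.
(a,b)_31: α=1, u≡20; β=2, v≡29 (mod 31); (20|31)=+1, (29|31)=-1; sign (−1)^0·+1^2·-1^1 = -1.
(a,b)_∞: sgn(690494)=+, sgn(-5)=−, so +1.
(a,b)_2: α=-3, β=-2; u≡7, v≡3 (mod 8); ε(u)ε(v)=1·1, αω(v)=-3·1, βω(u)=-2·0; sum ≡ 0  ⇒  +1.
(a,b)_5: α=2, u≡4; β=7, v≡4 (mod 5); (4|5)=+1, (4|5)=+1; sign (−1)^0·+1^7·+1^2 = +1.
(a,b)_7: α=3, u≡6; β=4, v≡1 (mod 7); (6|7)=-1, (1|7)=+1; sign (−1)^0·-1^4·+1^3 = +1.
(690494, -5 / ℚ) ramifies at {31, 37}: a division algebra.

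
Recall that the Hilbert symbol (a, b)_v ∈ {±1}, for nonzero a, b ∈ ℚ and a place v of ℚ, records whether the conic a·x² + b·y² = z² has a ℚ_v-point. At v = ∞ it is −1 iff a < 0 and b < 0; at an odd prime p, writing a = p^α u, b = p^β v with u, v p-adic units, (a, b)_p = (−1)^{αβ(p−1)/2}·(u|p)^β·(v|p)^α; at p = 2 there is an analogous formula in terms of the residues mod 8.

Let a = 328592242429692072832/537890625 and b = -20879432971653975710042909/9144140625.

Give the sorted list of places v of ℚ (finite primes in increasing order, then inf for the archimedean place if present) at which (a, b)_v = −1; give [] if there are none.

[13, 17, 19, 23, 29, 41]

Mod squares: a ≡ 61616126, b ≡ -248501. Check v ∈ {∞, 2, 3, 5, 7, 11, 13, 17, 19, 23, 29, 41}.
v=23: a=23^1·(≡10), b=23^0·(≡7) mod 23; (10|23)=-1, (7|23)=-1; (−1)^{1·0·11}·(-1)^0·(-1)^1 = -1.
v=3: a=3^-4·(≡2), b=3^-4·(≡1) mod 3; (2|3)=-1, (1|3)=+1; (−1)^{-4·-4·1}·(-1)^-4·(+1)^-4 = +1.
v=5: a=5^-8·(≡1), b=5^-8·(≡4) mod 5; (1|5)=+1, (4|5)=+1; (−1)^{-8·-8·2}·(+1)^-8·(+1)^-8 = +1.
v=2: v_2(a)=7, v_2(b)=0; units ≡ 7, 3 (mod 8); ε·ε+αω+βω = 1·1+7·1+0·0 ≡ 0  ⇒  (a,b)_2 = +1.
v=29: a=29^3·(≡28), b=29^5·(≡18) mod 29; (28|29)=+1, (18|29)=-1; (−1)^{3·5·14}·(+1)^5·(-1)^3 = -1.
v=7: a=7^2·(≡6), b=7^0·(≡6) mod 7; (6|7)=-1, (6|7)=-1; (−1)^{2·0·3}·(-1)^0·(-1)^2 = +1.
v=17: a=17^-1·(≡11), b=17^-2·(≡11) mod 17; (11|17)=-1, (11|17)=-1; (−1)^{-1·-2·8}·(-1)^-2·(-1)^-1 = -1.
v=41: a=41^2·(≡7), b=41^3·(≡11) mod 41; (7|41)=-1, (11|41)=-1; (−1)^{2·3·20}·(-1)^3·(-1)^2 = -1.
v=13: a=13^3·(≡2), b=13^6·(≡2) mod 13; (2|13)=-1, (2|13)=-1; (−1)^{3·6·6}·(-1)^6·(-1)^3 = -1.
v=∞: 61616126 > 0 and -248501 < 0  ⇒  (a,b)_∞ = +1.
v=11: a=11^3·(≡2), b=11^5·(≡9) mod 11; (2|11)=-1, (9|11)=+1; (−1)^{3·5·5}·(-1)^5·(+1)^3 = +1.
v=19: a=19^1·(≡3), b=19^1·(≡13) mod 19; (3|19)=-1, (13|19)=-1; (−1)^{1·1·9}·(-1)^1·(-1)^1 = -1.
Ram(61616126, -248501) = {13, 17, 19, 23, 29, 41}; no ℚ_13-point on the conic.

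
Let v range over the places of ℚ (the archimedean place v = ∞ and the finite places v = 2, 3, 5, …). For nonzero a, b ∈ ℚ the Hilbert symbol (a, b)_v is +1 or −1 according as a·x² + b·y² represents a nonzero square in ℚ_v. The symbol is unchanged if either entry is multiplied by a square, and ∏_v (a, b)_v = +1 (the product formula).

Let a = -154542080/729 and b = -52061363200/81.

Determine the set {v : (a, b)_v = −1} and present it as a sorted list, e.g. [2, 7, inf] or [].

[5, inf]

Mod squares: a ≡ -770, b ≡ -7. Check v ∈ {∞, 2, 3, 5, 7, 11}.
v=11: a=11^1·(≡10), b=11^2·(≡9) mod 11; (10|11)=-1, (9|11)=+1; (−1)^{1·2·5}·(-1)^2·(+1)^1 = +1.
v=7: a=7^3·(≡2), b=7^5·(≡3) mod 7; (2|7)=+1, (3|7)=-1; (−1)^{3·5·3}·(+1)^5·(-1)^3 = +1.
v=2: v_2(a)=13, v_2(b)=10; units ≡ 7, 1 (mod 8); ε·ε+αω+βω = 1·0+13·0+10·0 ≡ 0  ⇒  (a,b)_2 = +1.
v=3: a=3^-6·(≡1), b=3^-4·(≡2) mod 3; (1|3)=+1, (2|3)=-1; (−1)^{-6·-4·1}·(+1)^-4·(-1)^-6 = +1.
v=∞: -770 < 0 and -7 < 0  ⇒  (a,b)_∞ = -1.
v=5: a=5^1·(≡1), b=5^2·(≡2) mod 5; (1|5)=+1, (2|5)=-1; (−1)^{1·2·2}·(+1)^2·(-1)^1 = -1.
|Ram(-770, -7)| = 2, even; anisotropic at {5, ∞}.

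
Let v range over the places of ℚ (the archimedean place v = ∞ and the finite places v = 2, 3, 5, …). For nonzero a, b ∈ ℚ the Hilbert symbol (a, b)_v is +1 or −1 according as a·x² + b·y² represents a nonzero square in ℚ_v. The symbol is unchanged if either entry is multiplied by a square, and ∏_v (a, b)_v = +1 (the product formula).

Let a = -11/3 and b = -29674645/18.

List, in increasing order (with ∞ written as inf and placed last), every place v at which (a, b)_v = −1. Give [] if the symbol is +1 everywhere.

[2, 5, 13, inf]

(a, b) ≡ (-33, -10010) mod (ℚ^×)²; places V = {2, 3, 5, 7, 11, 13, ∞}.
(a,b)_13: α=0, u≡5; β=1, v≡1 (mod 13); (5|13)=-1, (1|13)=+1; sign (−1)^0·-1^1·+1^0 = -1.
(a,b)_7: α=0, u≡1; β=3, v≡3 (mod 7); (1|7)=+1, (3|7)=-1; sign (−1)^0·+1^3·-1^0 = +1.
(a,b)_∞: sgn(-33)=−, sgn(-10010)=−, so -1.
(a,b)_5: α=0, u≡3; β=1, v≡2 (mod 5); (3|5)=-1, (2|5)=-1; sign (−1)^0·-1^1·-1^0 = -1.
(a,b)_3: α=-1, u≡1; β=-2, v≡1 (mod 3); (1|3)=+1, (1|3)=+1; sign (−1)^0·+1^-2·+1^-1 = +1.
(a,b)_11: α=1, u≡7; β=3, v≡5 (mod 11); (7|11)=-1, (5|11)=+1; sign (−1)^1·-1^3·+1^1 = +1.
(a,b)_2: α=0, β=-1; u≡7, v≡3 (mod 8); ε(u)ε(v)=1·1, αω(v)=0·1, βω(u)=-1·0; sum ≡ 1  ⇒  -1.
Ram(-33, -10010) = {2, 5, 13, ∞}; no ℚ_2-point on the conic.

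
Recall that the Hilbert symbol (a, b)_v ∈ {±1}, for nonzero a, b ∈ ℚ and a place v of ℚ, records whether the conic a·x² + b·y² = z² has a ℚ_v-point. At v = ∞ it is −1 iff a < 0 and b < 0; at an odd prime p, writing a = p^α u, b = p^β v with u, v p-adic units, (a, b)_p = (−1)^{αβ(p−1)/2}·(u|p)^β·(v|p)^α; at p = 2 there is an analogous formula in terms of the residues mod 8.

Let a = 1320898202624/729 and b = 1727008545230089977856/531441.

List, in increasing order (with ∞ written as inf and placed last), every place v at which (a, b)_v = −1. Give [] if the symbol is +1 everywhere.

[13, 17]

Mod squares: a ≡ 11, b ≡ 3094. Check v ∈ {∞, 2, 3, 7, 11, 13, 17}.
v=3: a=3^-6·(≡2), b=3^-12·(≡1) mod 3; (2|3)=-1, (1|3)=+1; (−1)^{-6·-12·1}·(-1)^-12·(+1)^-6 = +1.
v=7: a=7^4·(≡2), b=7^9·(≡2) mod 7; (2|7)=+1, (2|7)=+1; (−1)^{4·9·3}·(+1)^9·(+1)^4 = +1.
v=17: a=17^2·(≡3), b=17^3·(≡10) mod 17; (3|17)=-1, (10|17)=-1; (−1)^{2·3·8}·(-1)^3·(-1)^2 = -1.
v=2: v_2(a)=10, v_2(b)=15; units ≡ 3, 3 (mod 8); ε·ε+αω+βω = 1·1+10·1+15·1 ≡ 0  ⇒  (a,b)_2 = +1.
v=11: a=11^1·(≡1), b=11^2·(≡4) mod 11; (1|11)=+1, (4|11)=+1; (−1)^{1·2·5}·(+1)^2·(+1)^1 = +1.
v=∞: 11 > 0 and 3094 > 0  ⇒  (a,b)_∞ = +1.
v=13: a=13^2·(≡6), b=13^3·(≡4) mod 13; (6|13)=-1, (4|13)=+1; (−1)^{2·3·6}·(-1)^3·(+1)^2 = -1.
Ram(11, 3094) = {13, 17}; no ℚ_13-point on the conic.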